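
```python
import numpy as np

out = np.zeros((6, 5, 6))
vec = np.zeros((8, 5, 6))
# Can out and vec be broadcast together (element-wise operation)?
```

No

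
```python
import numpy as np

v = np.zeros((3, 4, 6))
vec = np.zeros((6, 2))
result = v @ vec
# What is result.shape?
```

(3, 4, 2)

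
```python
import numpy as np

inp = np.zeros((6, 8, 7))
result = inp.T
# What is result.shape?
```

(7, 8, 6)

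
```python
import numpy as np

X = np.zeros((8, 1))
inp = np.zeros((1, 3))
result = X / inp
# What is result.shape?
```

(8, 3)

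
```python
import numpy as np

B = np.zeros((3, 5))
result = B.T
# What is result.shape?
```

(5, 3)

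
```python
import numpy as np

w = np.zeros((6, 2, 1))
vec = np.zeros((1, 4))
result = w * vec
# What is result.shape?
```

(6, 2, 4)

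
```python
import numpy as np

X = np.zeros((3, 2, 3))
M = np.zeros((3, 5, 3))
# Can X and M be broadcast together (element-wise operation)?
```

No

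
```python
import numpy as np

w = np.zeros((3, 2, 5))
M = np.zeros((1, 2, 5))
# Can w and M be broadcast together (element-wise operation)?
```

Yes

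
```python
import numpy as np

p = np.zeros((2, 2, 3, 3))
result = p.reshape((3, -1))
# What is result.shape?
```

(3, 12)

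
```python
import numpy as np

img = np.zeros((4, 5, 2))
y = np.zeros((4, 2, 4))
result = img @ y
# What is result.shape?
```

(4, 5, 4)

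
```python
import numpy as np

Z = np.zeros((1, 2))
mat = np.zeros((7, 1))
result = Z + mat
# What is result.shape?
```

(7, 2)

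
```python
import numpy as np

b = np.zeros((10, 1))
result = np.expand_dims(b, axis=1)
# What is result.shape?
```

(10, 1, 1)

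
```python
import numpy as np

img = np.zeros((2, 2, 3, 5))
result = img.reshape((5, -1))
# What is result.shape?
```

(5, 12)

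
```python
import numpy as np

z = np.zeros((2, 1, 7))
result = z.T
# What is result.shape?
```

(7, 1, 2)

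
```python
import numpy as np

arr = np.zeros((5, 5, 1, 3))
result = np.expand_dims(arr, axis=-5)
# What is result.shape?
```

(1, 5, 5, 1, 3)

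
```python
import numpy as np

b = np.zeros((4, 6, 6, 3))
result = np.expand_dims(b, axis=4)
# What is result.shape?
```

(4, 6, 6, 3, 1)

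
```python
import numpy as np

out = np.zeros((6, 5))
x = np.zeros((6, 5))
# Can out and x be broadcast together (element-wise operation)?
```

Yes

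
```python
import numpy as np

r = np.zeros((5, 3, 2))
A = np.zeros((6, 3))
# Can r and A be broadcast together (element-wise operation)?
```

No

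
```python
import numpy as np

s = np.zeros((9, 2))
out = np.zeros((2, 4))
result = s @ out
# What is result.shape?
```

(9, 4)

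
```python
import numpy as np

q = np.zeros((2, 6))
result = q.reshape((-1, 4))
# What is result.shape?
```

(3, 4)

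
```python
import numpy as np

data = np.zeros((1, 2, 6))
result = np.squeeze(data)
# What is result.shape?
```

(2, 6)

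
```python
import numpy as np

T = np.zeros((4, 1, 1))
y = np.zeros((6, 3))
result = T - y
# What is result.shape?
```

(4, 6, 3)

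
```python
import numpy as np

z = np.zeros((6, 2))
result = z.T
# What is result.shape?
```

(2, 6)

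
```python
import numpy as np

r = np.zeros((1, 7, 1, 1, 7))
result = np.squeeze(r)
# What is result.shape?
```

(7, 7)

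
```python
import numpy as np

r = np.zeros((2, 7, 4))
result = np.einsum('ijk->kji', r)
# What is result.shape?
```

(4, 7, 2)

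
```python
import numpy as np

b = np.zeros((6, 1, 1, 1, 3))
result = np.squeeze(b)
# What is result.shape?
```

(6, 3)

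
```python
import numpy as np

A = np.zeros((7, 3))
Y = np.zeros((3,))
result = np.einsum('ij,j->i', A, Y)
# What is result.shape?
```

(7,)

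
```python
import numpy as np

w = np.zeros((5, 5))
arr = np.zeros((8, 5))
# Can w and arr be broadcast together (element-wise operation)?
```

No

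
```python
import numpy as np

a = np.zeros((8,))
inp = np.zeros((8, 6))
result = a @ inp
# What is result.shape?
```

(6,)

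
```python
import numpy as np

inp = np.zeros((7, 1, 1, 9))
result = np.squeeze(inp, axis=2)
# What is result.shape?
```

(7, 1, 9)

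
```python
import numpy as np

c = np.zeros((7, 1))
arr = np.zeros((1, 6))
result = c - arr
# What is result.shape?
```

(7, 6)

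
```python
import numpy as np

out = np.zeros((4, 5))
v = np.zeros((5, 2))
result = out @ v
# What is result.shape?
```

(4, 2)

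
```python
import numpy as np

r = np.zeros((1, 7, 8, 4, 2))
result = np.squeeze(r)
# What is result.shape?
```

(7, 8, 4, 2)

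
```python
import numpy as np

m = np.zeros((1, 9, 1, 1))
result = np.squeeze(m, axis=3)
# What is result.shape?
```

(1, 9, 1)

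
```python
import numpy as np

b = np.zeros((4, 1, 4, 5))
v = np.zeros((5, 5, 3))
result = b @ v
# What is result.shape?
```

(4, 5, 4, 3)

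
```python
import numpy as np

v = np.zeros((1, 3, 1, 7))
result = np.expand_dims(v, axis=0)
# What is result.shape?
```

(1, 1, 3, 1, 7)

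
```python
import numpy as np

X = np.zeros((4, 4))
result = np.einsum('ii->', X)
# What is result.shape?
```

()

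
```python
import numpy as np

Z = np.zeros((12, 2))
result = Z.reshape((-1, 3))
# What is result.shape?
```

(8, 3)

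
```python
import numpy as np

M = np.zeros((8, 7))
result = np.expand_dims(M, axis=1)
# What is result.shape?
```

(8, 1, 7)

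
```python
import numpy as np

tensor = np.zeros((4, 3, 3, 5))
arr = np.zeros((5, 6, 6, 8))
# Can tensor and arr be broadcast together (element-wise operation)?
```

No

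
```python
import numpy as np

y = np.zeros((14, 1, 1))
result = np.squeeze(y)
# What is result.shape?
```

(14,)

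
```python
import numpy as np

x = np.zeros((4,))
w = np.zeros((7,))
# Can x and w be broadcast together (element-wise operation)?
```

No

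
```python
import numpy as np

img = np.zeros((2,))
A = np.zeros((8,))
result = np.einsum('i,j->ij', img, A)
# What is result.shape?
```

(2, 8)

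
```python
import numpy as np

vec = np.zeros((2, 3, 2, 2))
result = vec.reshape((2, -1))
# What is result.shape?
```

(2, 12)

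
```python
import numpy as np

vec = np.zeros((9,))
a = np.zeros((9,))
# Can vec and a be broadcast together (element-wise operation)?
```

Yes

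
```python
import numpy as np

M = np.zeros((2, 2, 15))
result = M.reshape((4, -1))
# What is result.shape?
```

(4, 15)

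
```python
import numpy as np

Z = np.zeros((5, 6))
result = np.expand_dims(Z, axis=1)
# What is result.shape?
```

(5, 1, 6)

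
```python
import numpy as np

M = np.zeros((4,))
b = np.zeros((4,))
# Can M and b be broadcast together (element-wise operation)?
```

Yes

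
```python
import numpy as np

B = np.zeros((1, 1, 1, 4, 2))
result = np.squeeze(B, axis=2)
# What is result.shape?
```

(1, 1, 4, 2)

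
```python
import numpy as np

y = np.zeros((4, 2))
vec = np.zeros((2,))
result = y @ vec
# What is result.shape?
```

(4,)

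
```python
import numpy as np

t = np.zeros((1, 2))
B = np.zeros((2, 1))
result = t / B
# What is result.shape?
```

(2, 2)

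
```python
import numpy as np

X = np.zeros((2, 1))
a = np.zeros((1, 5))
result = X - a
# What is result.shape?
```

(2, 5)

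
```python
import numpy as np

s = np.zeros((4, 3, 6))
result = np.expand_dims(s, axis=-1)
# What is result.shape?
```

(4, 3, 6, 1)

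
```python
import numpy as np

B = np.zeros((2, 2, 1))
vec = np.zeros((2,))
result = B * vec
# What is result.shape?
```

(2, 2, 2)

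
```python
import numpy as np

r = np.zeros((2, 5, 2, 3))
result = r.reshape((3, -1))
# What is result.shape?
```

(3, 20)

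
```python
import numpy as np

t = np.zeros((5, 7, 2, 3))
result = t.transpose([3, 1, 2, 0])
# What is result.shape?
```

(3, 7, 2, 5)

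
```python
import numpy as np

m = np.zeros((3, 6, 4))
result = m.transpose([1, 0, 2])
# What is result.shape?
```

(6, 3, 4)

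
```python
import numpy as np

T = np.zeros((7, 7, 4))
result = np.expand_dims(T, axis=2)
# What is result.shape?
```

(7, 7, 1, 4)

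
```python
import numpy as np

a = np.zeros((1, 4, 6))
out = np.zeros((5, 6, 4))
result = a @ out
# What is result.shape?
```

(5, 4, 4)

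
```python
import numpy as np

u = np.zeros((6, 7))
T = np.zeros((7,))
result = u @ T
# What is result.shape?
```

(6,)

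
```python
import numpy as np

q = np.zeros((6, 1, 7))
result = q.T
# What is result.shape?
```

(7, 1, 6)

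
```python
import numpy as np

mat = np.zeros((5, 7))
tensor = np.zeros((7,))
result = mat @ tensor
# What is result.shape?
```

(5,)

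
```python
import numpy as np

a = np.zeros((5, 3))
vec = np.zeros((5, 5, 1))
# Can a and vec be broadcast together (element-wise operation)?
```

Yes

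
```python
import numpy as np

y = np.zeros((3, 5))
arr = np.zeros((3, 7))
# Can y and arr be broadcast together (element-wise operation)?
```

No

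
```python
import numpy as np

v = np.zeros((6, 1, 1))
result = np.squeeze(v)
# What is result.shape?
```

(6,)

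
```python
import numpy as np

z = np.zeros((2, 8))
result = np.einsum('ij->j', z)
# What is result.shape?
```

(8,)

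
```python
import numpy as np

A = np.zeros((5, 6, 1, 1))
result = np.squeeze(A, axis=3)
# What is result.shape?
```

(5, 6, 1)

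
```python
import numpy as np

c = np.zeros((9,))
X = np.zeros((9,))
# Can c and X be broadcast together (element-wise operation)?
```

Yes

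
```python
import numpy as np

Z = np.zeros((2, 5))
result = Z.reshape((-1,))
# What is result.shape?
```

(10,)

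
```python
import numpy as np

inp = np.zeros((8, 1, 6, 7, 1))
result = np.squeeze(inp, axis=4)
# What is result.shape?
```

(8, 1, 6, 7)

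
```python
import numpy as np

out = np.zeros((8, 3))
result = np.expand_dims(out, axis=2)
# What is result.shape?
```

(8, 3, 1)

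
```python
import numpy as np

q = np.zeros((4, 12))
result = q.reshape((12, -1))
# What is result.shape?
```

(12, 4)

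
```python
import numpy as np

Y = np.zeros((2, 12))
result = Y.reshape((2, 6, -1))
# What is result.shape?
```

(2, 6, 2)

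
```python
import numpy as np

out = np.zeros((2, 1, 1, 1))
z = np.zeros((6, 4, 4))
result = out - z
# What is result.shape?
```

(2, 6, 4, 4)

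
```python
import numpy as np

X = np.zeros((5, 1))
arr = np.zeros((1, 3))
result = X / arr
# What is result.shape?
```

(5, 3)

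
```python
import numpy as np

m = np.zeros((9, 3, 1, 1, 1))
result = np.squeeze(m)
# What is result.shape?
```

(9, 3)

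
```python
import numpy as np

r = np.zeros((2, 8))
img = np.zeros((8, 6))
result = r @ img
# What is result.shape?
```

(2, 6)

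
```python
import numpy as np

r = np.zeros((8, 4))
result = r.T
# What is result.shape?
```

(4, 8)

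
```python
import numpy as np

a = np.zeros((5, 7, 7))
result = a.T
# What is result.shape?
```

(7, 7, 5)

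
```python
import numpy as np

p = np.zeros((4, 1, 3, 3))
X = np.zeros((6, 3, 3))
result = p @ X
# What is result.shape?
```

(4, 6, 3, 3)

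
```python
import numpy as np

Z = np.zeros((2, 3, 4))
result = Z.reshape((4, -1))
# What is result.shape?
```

(4, 6)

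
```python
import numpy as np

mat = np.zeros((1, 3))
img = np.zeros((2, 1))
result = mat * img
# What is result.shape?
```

(2, 3)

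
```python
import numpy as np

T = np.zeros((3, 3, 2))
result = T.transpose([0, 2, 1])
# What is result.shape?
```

(3, 2, 3)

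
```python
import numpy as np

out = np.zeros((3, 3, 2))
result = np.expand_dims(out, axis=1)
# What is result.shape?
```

(3, 1, 3, 2)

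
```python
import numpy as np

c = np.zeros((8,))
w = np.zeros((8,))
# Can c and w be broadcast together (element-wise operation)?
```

Yes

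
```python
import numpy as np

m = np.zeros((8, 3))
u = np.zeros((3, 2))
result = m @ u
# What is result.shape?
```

(8, 2)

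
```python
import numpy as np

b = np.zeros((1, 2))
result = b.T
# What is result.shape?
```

(2, 1)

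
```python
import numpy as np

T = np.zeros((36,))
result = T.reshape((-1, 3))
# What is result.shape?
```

(12, 3)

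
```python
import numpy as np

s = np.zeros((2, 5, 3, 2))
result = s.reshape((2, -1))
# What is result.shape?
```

(2, 30)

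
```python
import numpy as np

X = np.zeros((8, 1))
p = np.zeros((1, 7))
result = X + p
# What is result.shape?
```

(8, 7)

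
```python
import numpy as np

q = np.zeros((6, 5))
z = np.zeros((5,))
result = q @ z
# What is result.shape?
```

(6,)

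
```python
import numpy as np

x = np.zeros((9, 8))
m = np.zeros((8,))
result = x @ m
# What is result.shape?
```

(9,)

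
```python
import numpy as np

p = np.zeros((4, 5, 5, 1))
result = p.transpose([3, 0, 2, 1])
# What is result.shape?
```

(1, 4, 5, 5)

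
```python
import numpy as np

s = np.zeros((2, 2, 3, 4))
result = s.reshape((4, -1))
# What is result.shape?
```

(4, 12)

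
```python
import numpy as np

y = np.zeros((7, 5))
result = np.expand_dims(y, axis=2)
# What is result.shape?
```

(7, 5, 1)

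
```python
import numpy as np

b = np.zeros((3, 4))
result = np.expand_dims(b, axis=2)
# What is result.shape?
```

(3, 4, 1)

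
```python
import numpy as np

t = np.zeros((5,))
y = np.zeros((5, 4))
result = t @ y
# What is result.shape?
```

(4,)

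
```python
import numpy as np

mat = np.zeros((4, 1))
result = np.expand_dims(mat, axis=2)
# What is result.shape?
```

(4, 1, 1)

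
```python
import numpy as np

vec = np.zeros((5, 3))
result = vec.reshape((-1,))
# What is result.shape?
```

(15,)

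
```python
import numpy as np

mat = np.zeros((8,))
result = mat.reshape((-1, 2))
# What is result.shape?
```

(4, 2)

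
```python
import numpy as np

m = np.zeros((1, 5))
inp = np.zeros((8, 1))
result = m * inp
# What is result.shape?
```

(8, 5)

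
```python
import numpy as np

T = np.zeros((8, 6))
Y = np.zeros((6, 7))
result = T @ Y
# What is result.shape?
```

(8, 7)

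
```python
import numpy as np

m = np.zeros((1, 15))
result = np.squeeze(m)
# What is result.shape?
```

(15,)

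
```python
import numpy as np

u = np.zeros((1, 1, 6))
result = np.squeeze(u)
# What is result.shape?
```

(6,)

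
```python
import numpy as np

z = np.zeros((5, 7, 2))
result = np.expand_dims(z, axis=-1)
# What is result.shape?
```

(5, 7, 2, 1)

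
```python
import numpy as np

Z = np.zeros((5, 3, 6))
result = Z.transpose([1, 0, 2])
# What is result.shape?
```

(3, 5, 6)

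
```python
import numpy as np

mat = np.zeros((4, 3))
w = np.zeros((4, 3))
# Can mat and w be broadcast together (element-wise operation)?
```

Yes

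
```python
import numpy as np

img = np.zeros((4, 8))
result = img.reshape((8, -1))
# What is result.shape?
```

(8, 4)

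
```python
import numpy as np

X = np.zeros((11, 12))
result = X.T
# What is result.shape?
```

(12, 11)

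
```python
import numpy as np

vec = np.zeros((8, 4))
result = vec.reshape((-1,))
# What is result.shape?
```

(32,)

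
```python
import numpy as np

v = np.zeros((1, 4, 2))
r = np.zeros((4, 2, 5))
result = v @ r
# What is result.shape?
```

(4, 4, 5)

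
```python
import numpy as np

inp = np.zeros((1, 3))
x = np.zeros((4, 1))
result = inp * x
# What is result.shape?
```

(4, 3)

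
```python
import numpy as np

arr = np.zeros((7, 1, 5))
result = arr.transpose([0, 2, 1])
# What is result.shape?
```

(7, 5, 1)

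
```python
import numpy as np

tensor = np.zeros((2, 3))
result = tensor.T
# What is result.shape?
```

(3, 2)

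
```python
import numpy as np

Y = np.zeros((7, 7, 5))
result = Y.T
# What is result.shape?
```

(5, 7, 7)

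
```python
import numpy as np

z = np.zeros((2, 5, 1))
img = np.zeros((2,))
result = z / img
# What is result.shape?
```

(2, 5, 2)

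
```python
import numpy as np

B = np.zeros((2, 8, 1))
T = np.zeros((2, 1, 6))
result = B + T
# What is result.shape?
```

(2, 8, 6)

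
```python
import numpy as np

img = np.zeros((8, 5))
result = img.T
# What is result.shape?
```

(5, 8)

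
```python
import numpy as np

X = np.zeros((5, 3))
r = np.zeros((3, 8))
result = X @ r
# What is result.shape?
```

(5, 8)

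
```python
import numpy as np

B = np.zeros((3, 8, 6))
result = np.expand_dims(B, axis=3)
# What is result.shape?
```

(3, 8, 6, 1)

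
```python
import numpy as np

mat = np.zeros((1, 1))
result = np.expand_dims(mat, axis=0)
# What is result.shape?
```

(1, 1, 1)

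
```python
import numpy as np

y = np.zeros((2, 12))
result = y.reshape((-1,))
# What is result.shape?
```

(24,)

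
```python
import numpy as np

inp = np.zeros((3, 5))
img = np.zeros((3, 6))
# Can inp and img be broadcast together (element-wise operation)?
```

No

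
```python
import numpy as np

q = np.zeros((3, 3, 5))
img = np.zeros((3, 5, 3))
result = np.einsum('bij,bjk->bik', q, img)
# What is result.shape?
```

(3, 3, 3)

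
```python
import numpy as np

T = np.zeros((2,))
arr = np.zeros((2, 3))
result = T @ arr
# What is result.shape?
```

(3,)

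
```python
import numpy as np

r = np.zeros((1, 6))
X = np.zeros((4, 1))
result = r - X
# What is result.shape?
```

(4, 6)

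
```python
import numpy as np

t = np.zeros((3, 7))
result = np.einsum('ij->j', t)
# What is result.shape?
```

(7,)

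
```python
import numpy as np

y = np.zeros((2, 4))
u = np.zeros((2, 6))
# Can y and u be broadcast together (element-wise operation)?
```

No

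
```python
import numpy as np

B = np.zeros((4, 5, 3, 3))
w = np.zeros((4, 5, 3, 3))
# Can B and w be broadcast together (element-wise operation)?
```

Yes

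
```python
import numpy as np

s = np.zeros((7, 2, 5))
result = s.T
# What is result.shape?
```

(5, 2, 7)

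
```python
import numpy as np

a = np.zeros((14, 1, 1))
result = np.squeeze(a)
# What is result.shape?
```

(14,)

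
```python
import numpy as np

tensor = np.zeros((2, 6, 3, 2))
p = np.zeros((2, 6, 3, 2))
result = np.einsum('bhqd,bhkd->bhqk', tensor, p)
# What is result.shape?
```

(2, 6, 3, 3)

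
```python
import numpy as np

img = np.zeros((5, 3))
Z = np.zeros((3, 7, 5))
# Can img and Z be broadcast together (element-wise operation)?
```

No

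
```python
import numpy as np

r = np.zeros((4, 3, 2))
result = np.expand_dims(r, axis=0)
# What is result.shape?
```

(1, 4, 3, 2)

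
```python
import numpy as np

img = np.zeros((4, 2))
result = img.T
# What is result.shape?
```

(2, 4)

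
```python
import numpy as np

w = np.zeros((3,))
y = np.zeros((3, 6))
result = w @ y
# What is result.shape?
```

(6,)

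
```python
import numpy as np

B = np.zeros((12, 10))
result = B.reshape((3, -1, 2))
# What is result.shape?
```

(3, 20, 2)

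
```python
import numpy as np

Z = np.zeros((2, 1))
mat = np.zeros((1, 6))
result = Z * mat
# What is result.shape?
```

(2, 6)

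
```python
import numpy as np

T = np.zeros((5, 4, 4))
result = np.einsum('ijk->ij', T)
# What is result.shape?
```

(5, 4)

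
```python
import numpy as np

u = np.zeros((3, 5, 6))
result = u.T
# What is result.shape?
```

(6, 5, 3)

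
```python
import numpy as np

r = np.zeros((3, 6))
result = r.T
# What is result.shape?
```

(6, 3)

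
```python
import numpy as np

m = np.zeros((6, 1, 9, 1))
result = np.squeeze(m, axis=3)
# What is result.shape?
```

(6, 1, 9)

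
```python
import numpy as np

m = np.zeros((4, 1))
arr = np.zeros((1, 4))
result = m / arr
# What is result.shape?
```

(4, 4)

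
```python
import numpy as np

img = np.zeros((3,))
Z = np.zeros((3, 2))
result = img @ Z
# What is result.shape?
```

(2,)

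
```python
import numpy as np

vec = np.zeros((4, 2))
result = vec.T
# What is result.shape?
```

(2, 4)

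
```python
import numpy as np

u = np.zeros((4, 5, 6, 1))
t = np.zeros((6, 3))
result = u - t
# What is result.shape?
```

(4, 5, 6, 3)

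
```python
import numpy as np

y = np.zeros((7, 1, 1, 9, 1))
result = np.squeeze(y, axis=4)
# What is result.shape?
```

(7, 1, 1, 9)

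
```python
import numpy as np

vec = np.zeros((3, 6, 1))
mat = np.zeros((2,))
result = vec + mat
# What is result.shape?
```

(3, 6, 2)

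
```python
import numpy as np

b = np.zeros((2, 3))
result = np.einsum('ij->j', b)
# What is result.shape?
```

(3,)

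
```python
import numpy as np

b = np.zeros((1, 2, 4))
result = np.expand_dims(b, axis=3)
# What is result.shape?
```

(1, 2, 4, 1)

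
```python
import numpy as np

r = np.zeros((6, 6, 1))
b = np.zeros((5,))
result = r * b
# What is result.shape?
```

(6, 6, 5)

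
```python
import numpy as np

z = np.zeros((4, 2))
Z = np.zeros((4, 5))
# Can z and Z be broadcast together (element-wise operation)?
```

No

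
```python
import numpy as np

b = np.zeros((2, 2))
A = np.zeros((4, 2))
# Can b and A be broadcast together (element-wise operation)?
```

No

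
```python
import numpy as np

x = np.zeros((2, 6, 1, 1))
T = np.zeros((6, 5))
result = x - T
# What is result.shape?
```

(2, 6, 6, 5)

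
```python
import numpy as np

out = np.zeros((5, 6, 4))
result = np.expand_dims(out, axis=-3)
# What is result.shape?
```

(5, 1, 6, 4)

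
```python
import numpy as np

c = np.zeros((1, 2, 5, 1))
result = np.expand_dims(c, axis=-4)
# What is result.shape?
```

(1, 1, 2, 5, 1)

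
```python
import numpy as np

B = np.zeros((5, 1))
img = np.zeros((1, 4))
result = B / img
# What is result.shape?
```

(5, 4)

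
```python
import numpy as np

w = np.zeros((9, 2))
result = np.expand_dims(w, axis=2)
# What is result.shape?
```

(9, 2, 1)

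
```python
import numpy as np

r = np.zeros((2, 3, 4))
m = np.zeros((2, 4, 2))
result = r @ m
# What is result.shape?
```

(2, 3, 2)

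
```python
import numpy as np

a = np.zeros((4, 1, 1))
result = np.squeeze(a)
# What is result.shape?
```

(4,)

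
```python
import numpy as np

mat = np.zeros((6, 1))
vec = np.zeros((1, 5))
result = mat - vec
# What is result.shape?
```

(6, 5)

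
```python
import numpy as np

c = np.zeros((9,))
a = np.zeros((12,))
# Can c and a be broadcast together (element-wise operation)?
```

No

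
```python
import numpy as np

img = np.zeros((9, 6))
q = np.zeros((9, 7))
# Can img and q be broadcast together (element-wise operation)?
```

No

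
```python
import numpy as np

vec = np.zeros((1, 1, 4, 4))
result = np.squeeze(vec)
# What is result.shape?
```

(4, 4)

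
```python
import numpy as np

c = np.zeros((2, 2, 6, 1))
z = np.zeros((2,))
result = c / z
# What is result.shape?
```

(2, 2, 6, 2)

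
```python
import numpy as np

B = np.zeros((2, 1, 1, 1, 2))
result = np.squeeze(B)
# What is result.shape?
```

(2, 2)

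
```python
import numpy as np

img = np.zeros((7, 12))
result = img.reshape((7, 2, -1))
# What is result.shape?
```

(7, 2, 6)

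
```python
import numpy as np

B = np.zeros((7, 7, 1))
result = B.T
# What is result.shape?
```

(1, 7, 7)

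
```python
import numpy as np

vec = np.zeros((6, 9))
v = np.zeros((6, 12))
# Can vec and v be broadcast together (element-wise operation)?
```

No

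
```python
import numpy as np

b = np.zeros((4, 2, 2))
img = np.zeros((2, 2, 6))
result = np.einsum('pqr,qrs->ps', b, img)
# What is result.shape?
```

(4, 6)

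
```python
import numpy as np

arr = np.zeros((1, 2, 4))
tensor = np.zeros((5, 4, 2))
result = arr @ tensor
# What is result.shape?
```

(5, 2, 2)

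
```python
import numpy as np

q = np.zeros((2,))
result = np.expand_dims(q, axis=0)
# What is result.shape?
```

(1, 2)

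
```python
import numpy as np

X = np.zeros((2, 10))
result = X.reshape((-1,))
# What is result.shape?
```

(20,)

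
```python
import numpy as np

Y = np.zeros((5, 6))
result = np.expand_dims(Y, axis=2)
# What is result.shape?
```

(5, 6, 1)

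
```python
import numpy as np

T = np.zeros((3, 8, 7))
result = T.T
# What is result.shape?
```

(7, 8, 3)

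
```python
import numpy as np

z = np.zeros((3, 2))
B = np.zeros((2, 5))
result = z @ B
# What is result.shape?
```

(3, 5)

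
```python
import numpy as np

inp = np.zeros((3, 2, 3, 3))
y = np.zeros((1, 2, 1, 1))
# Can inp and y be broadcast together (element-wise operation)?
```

Yes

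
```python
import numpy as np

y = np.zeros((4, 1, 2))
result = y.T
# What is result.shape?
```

(2, 1, 4)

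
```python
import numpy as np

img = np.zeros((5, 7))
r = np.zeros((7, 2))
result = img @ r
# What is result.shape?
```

(5, 2)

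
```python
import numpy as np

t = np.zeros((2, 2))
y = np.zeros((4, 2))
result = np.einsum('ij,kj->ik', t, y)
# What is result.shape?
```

(2, 4)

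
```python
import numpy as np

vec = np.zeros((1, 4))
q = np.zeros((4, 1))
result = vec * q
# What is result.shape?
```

(4, 4)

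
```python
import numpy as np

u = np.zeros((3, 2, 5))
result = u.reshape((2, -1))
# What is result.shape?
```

(2, 15)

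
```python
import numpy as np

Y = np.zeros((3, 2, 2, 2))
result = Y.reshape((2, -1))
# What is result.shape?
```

(2, 12)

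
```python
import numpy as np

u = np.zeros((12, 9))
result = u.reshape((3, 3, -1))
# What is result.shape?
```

(3, 3, 12)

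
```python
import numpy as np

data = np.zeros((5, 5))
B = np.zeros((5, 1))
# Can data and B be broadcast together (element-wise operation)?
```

Yes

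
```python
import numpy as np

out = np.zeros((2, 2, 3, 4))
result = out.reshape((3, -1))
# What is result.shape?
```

(3, 16)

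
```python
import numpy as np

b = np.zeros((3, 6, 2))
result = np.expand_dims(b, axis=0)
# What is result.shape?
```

(1, 3, 6, 2)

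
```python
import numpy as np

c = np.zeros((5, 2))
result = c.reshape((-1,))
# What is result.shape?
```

(10,)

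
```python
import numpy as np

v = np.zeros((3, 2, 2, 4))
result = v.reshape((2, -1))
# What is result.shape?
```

(2, 24)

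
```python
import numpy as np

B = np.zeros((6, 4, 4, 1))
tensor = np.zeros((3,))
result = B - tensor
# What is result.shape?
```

(6, 4, 4, 3)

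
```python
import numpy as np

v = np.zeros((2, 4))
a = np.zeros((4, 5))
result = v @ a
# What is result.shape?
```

(2, 5)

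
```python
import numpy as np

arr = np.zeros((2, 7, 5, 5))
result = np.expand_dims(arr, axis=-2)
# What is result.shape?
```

(2, 7, 5, 1, 5)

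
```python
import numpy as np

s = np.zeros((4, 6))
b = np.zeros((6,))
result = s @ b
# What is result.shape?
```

(4,)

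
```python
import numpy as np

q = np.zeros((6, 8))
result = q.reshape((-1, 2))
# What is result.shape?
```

(24, 2)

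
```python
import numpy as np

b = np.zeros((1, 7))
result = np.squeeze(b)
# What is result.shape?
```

(7,)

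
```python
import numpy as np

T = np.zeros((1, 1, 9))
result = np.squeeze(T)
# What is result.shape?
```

(9,)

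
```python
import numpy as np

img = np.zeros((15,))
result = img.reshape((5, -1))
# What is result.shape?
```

(5, 3)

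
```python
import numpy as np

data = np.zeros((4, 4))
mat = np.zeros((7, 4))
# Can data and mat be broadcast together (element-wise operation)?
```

No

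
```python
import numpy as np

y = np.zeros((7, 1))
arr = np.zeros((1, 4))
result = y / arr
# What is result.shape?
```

(7, 4)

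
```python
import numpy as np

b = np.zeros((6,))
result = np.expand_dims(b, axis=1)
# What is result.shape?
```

(6, 1)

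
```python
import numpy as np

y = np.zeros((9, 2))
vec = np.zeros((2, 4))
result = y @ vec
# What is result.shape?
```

(9, 4)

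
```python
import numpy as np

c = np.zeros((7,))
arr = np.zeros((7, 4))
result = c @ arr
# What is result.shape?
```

(4,)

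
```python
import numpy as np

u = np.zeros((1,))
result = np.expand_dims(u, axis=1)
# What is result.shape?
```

(1, 1)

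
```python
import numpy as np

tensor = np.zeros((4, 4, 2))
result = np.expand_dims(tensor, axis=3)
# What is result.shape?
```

(4, 4, 2, 1)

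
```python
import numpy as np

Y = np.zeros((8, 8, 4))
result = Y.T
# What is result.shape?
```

(4, 8, 8)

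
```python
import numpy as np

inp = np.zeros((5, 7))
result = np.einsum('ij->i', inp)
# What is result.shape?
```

(5,)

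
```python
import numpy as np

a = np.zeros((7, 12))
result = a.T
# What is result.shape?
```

(12, 7)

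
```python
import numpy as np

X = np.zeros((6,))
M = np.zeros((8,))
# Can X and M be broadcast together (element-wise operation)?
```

No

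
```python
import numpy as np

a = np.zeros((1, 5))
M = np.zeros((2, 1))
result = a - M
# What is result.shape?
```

(2, 5)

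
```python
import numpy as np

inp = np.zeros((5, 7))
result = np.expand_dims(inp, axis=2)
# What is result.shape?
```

(5, 7, 1)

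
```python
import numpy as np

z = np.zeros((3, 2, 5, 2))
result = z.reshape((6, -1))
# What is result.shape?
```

(6, 10)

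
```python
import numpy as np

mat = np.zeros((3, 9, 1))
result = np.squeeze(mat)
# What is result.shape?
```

(3, 9)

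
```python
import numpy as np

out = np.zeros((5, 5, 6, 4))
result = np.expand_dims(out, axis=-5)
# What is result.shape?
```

(1, 5, 5, 6, 4)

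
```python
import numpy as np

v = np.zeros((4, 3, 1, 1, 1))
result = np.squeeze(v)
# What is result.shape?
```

(4, 3)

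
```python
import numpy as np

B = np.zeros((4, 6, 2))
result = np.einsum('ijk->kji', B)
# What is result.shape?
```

(2, 6, 4)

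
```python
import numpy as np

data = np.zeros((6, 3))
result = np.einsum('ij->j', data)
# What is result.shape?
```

(3,)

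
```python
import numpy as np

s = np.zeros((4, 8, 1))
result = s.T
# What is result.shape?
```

(1, 8, 4)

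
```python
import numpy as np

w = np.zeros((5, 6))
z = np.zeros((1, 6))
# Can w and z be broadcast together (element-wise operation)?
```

Yes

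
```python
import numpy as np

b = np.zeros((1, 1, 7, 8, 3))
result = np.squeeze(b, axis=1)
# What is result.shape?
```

(1, 7, 8, 3)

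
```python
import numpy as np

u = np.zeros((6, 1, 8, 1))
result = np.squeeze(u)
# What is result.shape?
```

(6, 8)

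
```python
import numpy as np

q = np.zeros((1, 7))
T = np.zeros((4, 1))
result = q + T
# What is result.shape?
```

(4, 7)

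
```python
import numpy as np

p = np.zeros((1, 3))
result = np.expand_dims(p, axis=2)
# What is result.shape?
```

(1, 3, 1)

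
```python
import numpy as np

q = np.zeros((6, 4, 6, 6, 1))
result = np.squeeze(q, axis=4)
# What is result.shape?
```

(6, 4, 6, 6)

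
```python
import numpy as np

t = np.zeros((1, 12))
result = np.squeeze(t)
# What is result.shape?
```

(12,)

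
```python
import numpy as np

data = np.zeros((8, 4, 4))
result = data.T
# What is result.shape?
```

(4, 4, 8)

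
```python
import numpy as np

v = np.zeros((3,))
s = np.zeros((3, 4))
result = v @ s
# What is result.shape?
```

(4,)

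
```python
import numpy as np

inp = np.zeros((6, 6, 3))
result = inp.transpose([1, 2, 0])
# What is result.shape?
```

(6, 3, 6)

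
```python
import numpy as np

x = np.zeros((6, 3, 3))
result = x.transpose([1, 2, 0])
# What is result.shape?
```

(3, 3, 6)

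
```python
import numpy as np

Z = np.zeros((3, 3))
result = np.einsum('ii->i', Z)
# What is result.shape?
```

(3,)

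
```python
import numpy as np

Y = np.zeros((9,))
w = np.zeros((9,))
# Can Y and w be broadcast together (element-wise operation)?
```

Yes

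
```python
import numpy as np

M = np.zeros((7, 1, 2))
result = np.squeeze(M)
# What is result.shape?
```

(7, 2)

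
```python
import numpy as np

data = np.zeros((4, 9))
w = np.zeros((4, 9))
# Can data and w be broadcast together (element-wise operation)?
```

Yes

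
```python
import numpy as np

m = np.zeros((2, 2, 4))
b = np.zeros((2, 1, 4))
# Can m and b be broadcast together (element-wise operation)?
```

Yes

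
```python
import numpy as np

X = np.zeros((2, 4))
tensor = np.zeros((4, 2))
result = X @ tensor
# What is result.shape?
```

(2, 2)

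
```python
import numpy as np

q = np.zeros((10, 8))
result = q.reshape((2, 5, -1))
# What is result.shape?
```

(2, 5, 8)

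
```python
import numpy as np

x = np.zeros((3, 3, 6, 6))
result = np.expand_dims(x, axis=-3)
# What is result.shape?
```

(3, 3, 1, 6, 6)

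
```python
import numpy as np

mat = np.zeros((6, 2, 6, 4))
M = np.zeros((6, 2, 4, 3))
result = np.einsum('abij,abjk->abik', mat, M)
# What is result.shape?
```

(6, 2, 6, 3)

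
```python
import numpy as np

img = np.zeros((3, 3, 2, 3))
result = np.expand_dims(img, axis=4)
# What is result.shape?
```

(3, 3, 2, 3, 1)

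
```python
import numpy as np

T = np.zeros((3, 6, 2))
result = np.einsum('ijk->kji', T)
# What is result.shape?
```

(2, 6, 3)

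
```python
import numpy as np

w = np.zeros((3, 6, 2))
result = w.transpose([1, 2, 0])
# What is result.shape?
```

(6, 2, 3)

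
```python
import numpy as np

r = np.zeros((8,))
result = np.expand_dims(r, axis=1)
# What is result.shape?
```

(8, 1)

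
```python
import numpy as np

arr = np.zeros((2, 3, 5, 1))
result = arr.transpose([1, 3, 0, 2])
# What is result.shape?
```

(3, 1, 2, 5)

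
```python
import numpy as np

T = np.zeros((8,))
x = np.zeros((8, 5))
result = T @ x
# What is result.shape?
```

(5,)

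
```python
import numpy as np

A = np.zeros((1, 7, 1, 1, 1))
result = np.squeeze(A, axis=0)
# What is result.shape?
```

(7, 1, 1, 1)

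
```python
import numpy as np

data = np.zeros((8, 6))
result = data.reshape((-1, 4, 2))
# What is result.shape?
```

(6, 4, 2)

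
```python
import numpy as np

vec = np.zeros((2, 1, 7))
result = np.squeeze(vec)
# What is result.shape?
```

(2, 7)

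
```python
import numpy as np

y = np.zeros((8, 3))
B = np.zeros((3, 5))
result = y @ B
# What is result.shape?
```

(8, 5)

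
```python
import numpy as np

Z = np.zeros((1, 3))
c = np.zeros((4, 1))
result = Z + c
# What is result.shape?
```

(4, 3)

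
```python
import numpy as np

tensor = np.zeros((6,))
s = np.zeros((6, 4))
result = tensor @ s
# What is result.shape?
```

(4,)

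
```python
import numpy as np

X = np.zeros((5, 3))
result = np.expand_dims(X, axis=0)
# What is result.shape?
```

(1, 5, 3)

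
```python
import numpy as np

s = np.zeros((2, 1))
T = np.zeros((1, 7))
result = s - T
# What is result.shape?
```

(2, 7)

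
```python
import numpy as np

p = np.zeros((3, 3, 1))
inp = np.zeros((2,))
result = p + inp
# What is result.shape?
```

(3, 3, 2)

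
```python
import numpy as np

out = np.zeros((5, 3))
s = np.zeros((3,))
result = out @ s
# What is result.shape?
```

(5,)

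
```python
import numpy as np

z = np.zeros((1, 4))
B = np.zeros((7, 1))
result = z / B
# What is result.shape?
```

(7, 4)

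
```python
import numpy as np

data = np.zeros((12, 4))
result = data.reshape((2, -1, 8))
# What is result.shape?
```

(2, 3, 8)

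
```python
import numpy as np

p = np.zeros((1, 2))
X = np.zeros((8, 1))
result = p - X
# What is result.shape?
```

(8, 2)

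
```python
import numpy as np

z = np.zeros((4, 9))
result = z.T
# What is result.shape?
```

(9, 4)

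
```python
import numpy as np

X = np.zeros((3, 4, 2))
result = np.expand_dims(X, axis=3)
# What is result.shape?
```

(3, 4, 2, 1)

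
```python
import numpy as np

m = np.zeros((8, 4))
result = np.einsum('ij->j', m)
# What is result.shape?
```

(4,)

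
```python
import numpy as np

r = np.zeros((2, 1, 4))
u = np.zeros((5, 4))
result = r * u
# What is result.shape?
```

(2, 5, 4)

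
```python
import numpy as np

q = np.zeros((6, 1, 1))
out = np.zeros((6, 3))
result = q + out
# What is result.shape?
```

(6, 6, 3)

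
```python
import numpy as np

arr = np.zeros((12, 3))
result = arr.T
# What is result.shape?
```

(3, 12)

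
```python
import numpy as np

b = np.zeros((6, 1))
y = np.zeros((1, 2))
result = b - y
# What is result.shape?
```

(6, 2)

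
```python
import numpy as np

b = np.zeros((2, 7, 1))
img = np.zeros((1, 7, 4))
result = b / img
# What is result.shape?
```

(2, 7, 4)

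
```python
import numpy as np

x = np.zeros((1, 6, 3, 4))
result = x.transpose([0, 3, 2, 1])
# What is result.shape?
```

(1, 4, 3, 6)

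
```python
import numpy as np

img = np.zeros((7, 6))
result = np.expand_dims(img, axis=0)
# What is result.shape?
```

(1, 7, 6)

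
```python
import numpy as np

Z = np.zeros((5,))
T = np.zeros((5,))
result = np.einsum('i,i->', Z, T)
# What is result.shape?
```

()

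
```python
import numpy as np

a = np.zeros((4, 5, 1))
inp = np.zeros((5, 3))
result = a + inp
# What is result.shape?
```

(4, 5, 3)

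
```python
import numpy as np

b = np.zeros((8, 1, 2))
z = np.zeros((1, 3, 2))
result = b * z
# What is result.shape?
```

(8, 3, 2)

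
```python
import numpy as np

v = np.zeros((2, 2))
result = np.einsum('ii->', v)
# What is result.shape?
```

()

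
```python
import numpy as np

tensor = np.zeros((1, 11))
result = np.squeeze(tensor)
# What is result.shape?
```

(11,)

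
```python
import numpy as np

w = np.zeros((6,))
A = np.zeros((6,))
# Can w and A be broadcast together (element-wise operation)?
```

Yes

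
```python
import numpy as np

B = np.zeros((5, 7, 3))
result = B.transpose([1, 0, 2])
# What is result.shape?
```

(7, 5, 3)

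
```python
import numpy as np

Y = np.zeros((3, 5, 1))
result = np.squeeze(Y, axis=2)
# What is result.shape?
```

(3, 5)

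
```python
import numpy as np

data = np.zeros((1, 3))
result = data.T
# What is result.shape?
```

(3, 1)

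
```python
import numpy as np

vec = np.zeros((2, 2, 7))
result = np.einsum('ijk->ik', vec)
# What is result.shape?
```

(2, 7)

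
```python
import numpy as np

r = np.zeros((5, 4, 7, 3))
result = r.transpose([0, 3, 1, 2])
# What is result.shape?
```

(5, 3, 4, 7)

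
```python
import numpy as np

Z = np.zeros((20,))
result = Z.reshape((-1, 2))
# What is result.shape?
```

(10, 2)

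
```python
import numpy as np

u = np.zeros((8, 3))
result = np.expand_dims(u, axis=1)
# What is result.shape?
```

(8, 1, 3)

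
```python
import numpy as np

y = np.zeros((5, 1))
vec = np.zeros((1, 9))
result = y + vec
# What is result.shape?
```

(5, 9)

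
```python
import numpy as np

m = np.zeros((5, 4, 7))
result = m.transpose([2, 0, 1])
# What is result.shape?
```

(7, 5, 4)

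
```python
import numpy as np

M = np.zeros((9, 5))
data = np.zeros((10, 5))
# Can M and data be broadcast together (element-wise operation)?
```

No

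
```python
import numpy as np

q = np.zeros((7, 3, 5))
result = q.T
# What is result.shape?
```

(5, 3, 7)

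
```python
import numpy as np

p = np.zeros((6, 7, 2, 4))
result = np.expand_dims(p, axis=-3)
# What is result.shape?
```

(6, 7, 1, 2, 4)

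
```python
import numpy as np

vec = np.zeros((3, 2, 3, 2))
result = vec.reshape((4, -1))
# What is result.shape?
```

(4, 9)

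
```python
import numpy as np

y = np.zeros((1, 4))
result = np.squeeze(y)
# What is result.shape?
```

(4,)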